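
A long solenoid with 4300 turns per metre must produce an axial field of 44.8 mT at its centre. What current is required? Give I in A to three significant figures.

Inside a long solenoid B = μ₀nI with n = 4300 m⁻¹, so I = B/(μ₀n).
I = 4.48×10⁻² / (4π×10⁻⁷ × 4300) = 8.29 A.

I ≈ 8.29 A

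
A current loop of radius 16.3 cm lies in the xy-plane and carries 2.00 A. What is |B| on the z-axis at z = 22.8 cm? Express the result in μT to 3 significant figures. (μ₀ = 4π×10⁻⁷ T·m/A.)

On the axis of a circular loop, B = μ₀IR² / [2(R²+z²)^(3/2)].
R² + z² = (0.163)² + (0.228)² = 0.07855 m², and (R²+z²)^(3/2) = 2.20×10⁻² m³.
B = (4π×10⁻⁷ × 2.00 × 0.02657) / (2 × 2.20×10⁻²) = 1.52×10⁻⁶ T.

B ≈ 1.52 μT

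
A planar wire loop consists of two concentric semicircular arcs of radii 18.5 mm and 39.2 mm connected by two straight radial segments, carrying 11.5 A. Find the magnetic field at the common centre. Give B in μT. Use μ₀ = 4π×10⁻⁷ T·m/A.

The radial connectors point toward the centre, so dl × r̂ = 0 and they contribute nothing.
Each semicircle gives μ₀I/(4R): inner arc 1.95×10⁻⁴ T, outer arc 9.22×10⁻⁵ T.
The two arcs carry current in opposite angular senses, so their fields oppose: B = |1.95×10⁻⁴ − 9.22×10⁻⁵| = 1.03×10⁻⁴ T.

B ≈ 103 μT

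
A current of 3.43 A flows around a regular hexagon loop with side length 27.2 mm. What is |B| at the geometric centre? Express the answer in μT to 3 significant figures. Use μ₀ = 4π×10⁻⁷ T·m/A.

Each side is a finite straight segment at perpendicular distance d = a/(2 tan(π/6)) = 0.02356 m from the centre, with end-angles ±π/6.
One side contributes B₁ = (μ₀I/4πd)·2 sin(π/6) = 1.46×10⁻⁵ T.
All 6 sides add in the same direction: B = 6 × 1.46×10⁻⁵ = 8.74×10⁻⁵ T.

B ≈ 87.4 μT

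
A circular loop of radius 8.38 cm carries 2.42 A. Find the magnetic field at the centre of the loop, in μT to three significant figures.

B ≈ 18.1 μT

At the centre of a circular loop the Biot–Savart law gives B = μ₀I/(2R).
B = (4π×10⁻⁷ × 2.42) / (2 × 0.0838) = 1.81×10⁻⁵ T.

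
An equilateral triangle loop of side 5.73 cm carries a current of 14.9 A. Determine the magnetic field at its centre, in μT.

B ≈ 468 μT

Each side is a finite straight segment at perpendicular distance d = a/(2 tan(π/3)) = 0.01654 m from the centre, with end-angles ±π/3.
One side contributes B₁ = (μ₀I/4πd)·2 sin(π/3) = 1.56×10⁻⁴ T.
All 3 sides add in the same direction: B = 3 × 1.56×10⁻⁴ = 4.68×10⁻⁴ T.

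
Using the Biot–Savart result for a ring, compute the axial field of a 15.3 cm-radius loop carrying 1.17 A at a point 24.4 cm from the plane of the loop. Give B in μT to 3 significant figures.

B ≈ 0.720 μT

On the axis of a circular loop, B = μ₀IR² / [2(R²+z²)^(3/2)].
R² + z² = (0.153)² + (0.244)² = 0.08294 m², and (R²+z²)^(3/2) = 2.39×10⁻² m³.
B = (4π×10⁻⁷ × 1.17 × 0.02341) / (2 × 2.39×10⁻²) = 7.20×10⁻⁷ T.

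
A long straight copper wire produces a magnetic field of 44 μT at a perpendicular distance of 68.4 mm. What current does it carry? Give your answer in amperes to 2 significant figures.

I ≈ 15 A

For a long straight wire B = μ₀I/(2πd), so I = 2πdB/μ₀.
I = 2π × 0.0684 × 4.40×10⁻⁵ / (4π×10⁻⁷) = 15.0 A.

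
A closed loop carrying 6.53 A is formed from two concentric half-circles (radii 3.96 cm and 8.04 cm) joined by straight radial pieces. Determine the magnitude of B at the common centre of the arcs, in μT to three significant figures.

The radial connectors point toward the centre, so dl × r̂ = 0 and they contribute nothing.
Each semicircle gives μ₀I/(4R): inner arc 5.18×10⁻⁵ T, outer arc 2.55×10⁻⁵ T.
The two arcs carry current in opposite angular senses, so their fields oppose: B = |5.18×10⁻⁵ − 2.55×10⁻⁵| = 2.63×10⁻⁵ T.

B ≈ 26.3 μT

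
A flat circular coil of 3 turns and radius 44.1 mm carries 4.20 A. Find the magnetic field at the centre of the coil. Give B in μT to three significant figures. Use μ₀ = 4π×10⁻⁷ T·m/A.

For an N-turn flat coil, B = Nμ₀I/(2R) with R = 0.0441 m.
B = 3 × 5.98×10⁻⁵ T = 1.80×10⁻⁴ T.

B ≈ 180 μT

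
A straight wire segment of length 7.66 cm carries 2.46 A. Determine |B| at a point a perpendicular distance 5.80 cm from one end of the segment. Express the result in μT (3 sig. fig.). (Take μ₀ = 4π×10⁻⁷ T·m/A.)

For a finite straight segment, B = (μ₀I/4πd)(sinθ₁ + sinθ₂), where θ₁, θ₂ are the angles from the perpendicular to each end.
The perpendicular foot is at one end, so the two end-offsets along the wire are 0 and L = 0.0766 m.
sinθ₁ = 0/√(0²+0.058²) = 0.0000; sinθ₂ = 0.0766/√(0.0766²+0.058²) = 0.7972.
B = (4π×10⁻⁷ × 2.46) / (4π × 0.058) × (0.0000 + 0.7972) = 3.38×10⁻⁶ T.

B ≈ 3.38 μT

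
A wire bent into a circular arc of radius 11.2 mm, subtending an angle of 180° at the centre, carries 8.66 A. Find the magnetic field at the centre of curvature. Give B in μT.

B ≈ 243 μT

The Biot–Savart field of a circular arc at its centre is B = μ₀Iφ/(4πR), with φ = 3.142 rad.
B = (4π×10⁻⁷ × 8.66 × 3.142) / (4π × 0.0112) = 2.43×10⁻⁴ T.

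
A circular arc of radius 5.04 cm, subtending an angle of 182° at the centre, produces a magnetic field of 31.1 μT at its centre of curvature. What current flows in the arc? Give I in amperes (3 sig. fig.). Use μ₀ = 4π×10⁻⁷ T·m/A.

I ≈ 4.93 A

For a circular arc, B = μ₀Iφ/(4πR) with φ in radians; here φ = 3.176 rad.
So I = 4πRB/(μ₀φ) = 4π × 0.0504 × 3.11×10⁻⁵ / (4π×10⁻⁷ × 3.176) = 4.93 A.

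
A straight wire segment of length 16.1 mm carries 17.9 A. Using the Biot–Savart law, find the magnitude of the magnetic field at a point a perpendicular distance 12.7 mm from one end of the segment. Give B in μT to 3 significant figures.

B ≈ 111 μT

For a finite straight segment, B = (μ₀I/4πd)(sinθ₁ + sinθ₂), where θ₁, θ₂ are the angles from the perpendicular to each end.
The perpendicular foot is at one end, so the two end-offsets along the wire are 0 and L = 0.0161 m.
sinθ₁ = 0/√(0²+0.0127²) = 0.0000; sinθ₂ = 0.0161/√(0.0161²+0.0127²) = 0.7851.
B = (4π×10⁻⁷ × 17.9) / (4π × 0.0127) × (0.0000 + 0.7851) = 1.11×10⁻⁴ T.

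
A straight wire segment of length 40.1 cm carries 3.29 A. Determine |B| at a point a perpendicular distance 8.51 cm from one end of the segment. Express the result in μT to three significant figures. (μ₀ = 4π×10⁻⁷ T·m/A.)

For a finite straight segment, B = (μ₀I/4πd)(sinθ₁ + sinθ₂), where θ₁, θ₂ are the angles from the perpendicular to each end.
The perpendicular foot is at one end, so the two end-offsets along the wire are 0 and L = 0.401 m.
sinθ₁ = 0/√(0²+0.0851²) = 0.0000; sinθ₂ = 0.401/√(0.401²+0.0851²) = 0.9782.
B = (4π×10⁻⁷ × 3.29) / (4π × 0.0851) × (0.0000 + 0.9782) = 3.78×10⁻⁶ T.

B ≈ 3.78 μT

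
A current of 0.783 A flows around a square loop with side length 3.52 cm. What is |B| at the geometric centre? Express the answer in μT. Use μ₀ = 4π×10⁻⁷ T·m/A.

B ≈ 25.2 μT

Each side is a finite straight segment at perpendicular distance d = a/(2 tan(π/4)) = 0.0176 m from the centre, with end-angles ±π/4.
One side contributes B₁ = (μ₀I/4πd)·2 sin(π/4) = 6.29×10⁻⁶ T.
All 4 sides add in the same direction: B = 4 × 6.29×10⁻⁶ = 2.52×10⁻⁵ T.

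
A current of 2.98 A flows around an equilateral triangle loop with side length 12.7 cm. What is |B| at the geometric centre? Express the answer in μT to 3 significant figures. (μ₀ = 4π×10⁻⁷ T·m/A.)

B ≈ 42.2 μT

Each side is a finite straight segment at perpendicular distance d = a/(2 tan(π/3)) = 0.03666 m from the centre, with end-angles ±π/3.
One side contributes B₁ = (μ₀I/4πd)·2 sin(π/3) = 1.41×10⁻⁵ T.
All 3 sides add in the same direction: B = 3 × 1.41×10⁻⁵ = 4.22×10⁻⁵ T.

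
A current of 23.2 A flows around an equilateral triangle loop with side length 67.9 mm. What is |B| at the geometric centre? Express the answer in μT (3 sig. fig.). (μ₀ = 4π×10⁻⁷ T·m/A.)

Each side is a finite straight segment at perpendicular distance d = a/(2 tan(π/3)) = 0.0196 m from the centre, with end-angles ±π/3.
One side contributes B₁ = (μ₀I/4πd)·2 sin(π/3) = 2.05×10⁻⁴ T.
All 3 sides add in the same direction: B = 3 × 2.05×10⁻⁴ = 6.15×10⁻⁴ T.

B ≈ 615 μT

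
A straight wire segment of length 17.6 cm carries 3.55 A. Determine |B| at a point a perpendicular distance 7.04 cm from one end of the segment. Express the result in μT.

For a finite straight segment, B = (μ₀I/4πd)(sinθ₁ + sinθ₂), where θ₁, θ₂ are the angles from the perpendicular to each end.
The perpendicular foot is at one end, so the two end-offsets along the wire are 0 and L = 0.176 m.
sinθ₁ = 0/√(0²+0.0704²) = 0.0000; sinθ₂ = 0.176/√(0.176²+0.0704²) = 0.9285.
B = (4π×10⁻⁷ × 3.55) / (4π × 0.0704) × (0.0000 + 0.9285) = 4.68×10⁻⁶ T.

B ≈ 4.68 μT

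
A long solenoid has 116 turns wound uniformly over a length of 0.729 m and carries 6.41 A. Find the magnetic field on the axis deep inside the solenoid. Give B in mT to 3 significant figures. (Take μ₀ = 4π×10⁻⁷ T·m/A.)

Inside a long solenoid, B = μ₀nI with n = 159.1 turns/m.
B = 4π×10⁻⁷ × 159.1 × 6.41 = 1.28×10⁻³ T.

B ≈ 1.28 mT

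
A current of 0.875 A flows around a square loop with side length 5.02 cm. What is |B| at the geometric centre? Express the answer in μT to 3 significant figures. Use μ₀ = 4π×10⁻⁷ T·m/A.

Each side is a finite straight segment at perpendicular distance d = a/(2 tan(π/4)) = 0.0251 m from the centre, with end-angles ±π/4.
One side contributes B₁ = (μ₀I/4πd)·2 sin(π/4) = 4.93×10⁻⁶ T.
All 4 sides add in the same direction: B = 4 × 4.93×10⁻⁶ = 1.97×10⁻⁵ T.

B ≈ 19.7 μT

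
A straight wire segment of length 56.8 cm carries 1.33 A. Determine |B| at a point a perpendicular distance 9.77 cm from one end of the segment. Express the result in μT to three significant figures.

For a finite straight segment, B = (μ₀I/4πd)(sinθ₁ + sinθ₂), where θ₁, θ₂ are the angles from the perpendicular to each end.
The perpendicular foot is at one end, so the two end-offsets along the wire are 0 and L = 0.568 m.
sinθ₁ = 0/√(0²+0.0977²) = 0.0000; sinθ₂ = 0.568/√(0.568²+0.0977²) = 0.9855.
B = (4π×10⁻⁷ × 1.33) / (4π × 0.0977) × (0.0000 + 0.9855) = 1.34×10⁻⁶ T.

B ≈ 1.34 μT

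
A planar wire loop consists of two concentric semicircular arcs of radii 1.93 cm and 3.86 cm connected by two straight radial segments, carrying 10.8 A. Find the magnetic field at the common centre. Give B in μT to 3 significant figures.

The radial connectors point toward the centre, so dl × r̂ = 0 and they contribute nothing.
Each semicircle gives μ₀I/(4R): inner arc 1.76×10⁻⁴ T, outer arc 8.79×10⁻⁵ T.
The two arcs carry current in opposite angular senses, so their fields oppose: B = |1.76×10⁻⁴ − 8.79×10⁻⁵| = 8.79×10⁻⁵ T.

B ≈ 87.9 μT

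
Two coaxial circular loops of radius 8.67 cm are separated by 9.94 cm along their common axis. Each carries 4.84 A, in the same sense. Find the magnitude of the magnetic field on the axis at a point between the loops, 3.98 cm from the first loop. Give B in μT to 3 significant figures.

Each loop contributes B = μ₀IR²/[2(R²+z²)^(3/2)] on the axis, with z measured from that loop.
Loop 1 (z = 0.0398 m): B₁ = 2.63×10⁻⁵ T. Loop 2 (z = 0.0596 m): B₂ = 1.96×10⁻⁵ T.
The fields add: B = B₁ + B₂ = 4.60×10⁻⁵ T.

B ≈ 46.0 μT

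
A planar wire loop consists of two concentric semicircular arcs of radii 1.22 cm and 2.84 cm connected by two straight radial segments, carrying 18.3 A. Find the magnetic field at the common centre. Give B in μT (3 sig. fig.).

The radial connectors point toward the centre, so dl × r̂ = 0 and they contribute nothing.
Each semicircle gives μ₀I/(4R): inner arc 4.71×10⁻⁴ T, outer arc 2.02×10⁻⁴ T.
The two arcs carry current in opposite angular senses, so their fields oppose: B = |4.71×10⁻⁴ − 2.02×10⁻⁴| = 2.69×10⁻⁴ T.

B ≈ 269 μT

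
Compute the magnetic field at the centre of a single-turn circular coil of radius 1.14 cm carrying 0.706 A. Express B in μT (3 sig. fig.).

B ≈ 38.9 μT

At the centre of a circular loop the Biot–Savart law gives B = μ₀I/(2R).
B = (4π×10⁻⁷ × 0.706) / (2 × 0.0114) = 3.89×10⁻⁵ T.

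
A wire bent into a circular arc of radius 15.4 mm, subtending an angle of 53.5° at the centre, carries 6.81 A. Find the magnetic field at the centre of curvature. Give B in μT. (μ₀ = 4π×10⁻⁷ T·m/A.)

The Biot–Savart field of a circular arc at its centre is B = μ₀Iφ/(4πR), with φ = 0.9338 rad.
B = (4π×10⁻⁷ × 6.81 × 0.9338) / (4π × 0.0154) = 4.13×10⁻⁵ T.

B ≈ 41.3 μT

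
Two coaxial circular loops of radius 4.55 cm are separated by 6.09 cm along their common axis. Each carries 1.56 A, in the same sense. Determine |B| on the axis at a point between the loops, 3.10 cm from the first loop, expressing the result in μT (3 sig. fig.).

Each loop contributes B = μ₀IR²/[2(R²+z²)^(3/2)] on the axis, with z measured from that loop.
Loop 1 (z = 0.031 m): B₁ = 1.22×10⁻⁵ T. Loop 2 (z = 0.0299 m): B₂ = 1.26×10⁻⁵ T.
The fields add: B = B₁ + B₂ = 2.47×10⁻⁵ T.

B ≈ 24.7 μT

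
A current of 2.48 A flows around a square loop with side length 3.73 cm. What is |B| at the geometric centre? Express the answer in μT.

B ≈ 75.2 μT

Each side is a finite straight segment at perpendicular distance d = a/(2 tan(π/4)) = 0.01865 m from the centre, with end-angles ±π/4.
One side contributes B₁ = (μ₀I/4πd)·2 sin(π/4) = 1.88×10⁻⁵ T.
All 4 sides add in the same direction: B = 4 × 1.88×10⁻⁵ = 7.52×10⁻⁵ T.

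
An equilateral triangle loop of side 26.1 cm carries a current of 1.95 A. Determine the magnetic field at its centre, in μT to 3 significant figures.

B ≈ 13.4 μT

Each side is a finite straight segment at perpendicular distance d = a/(2 tan(π/3)) = 0.07534 m from the centre, with end-angles ±π/3.
One side contributes B₁ = (μ₀I/4πd)·2 sin(π/3) = 4.48×10⁻⁶ T.
All 3 sides add in the same direction: B = 3 × 4.48×10⁻⁶ = 1.34×10⁻⁵ T.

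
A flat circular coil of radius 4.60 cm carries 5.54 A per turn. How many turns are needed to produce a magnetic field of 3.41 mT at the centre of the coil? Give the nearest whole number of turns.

For an N-turn coil, B = Nμ₀I/(2R). A single turn gives B₁ = 7.57×10⁻⁵ T with R = 0.046 m.
N = B/B₁ = 3.41×10⁻³ / 7.57×10⁻⁵ = 45.06.

N = 45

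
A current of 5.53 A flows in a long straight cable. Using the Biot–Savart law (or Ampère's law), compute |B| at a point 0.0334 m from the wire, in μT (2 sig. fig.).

For an infinitely long straight wire, B = μ₀I/(2πd).
B = (4π×10⁻⁷ × 5.53) / (2π × 0.0334) = 3.31×10⁻⁵ T.

B ≈ 33 μT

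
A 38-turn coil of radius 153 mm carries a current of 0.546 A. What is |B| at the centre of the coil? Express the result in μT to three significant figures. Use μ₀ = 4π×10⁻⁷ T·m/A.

B ≈ 85.2 μT

For an N-turn flat coil, B = Nμ₀I/(2R) with R = 0.153 m.
B = 38 × 2.24×10⁻⁶ T = 8.52×10⁻⁵ T.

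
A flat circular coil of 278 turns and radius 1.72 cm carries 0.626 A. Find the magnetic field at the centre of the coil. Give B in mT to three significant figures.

For an N-turn flat coil, B = Nμ₀I/(2R) with R = 0.0172 m.
B = 278 × 2.29×10⁻⁵ T = 6.36×10⁻³ T.

B ≈ 6.36 mT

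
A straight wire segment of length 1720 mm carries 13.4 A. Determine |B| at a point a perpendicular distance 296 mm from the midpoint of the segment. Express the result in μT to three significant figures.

For a finite straight segment, B = (μ₀I/4πd)(sinθ₁ + sinθ₂), where θ₁, θ₂ are the angles from the perpendicular to each end.
The perpendicular from the point meets the wire at its midpoint, so each end is L/2 = 0.86 m away along the wire.
sinθ₁ = 0.86/√(0.86²+0.296²) = 0.9456; sinθ₂ = 0.86/√(0.86²+0.296²) = 0.9456.
B = (4π×10⁻⁷ × 13.4) / (4π × 0.296) × (0.9456 + 0.9456) = 8.56×10⁻⁶ T.

B ≈ 8.56 μT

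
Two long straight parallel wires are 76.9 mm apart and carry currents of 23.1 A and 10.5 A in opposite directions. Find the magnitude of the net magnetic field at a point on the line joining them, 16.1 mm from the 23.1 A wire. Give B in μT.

Each long wire gives B = μ₀I/(2πd). Distances are d₁ = 0.0161 m and d₂ = 0.0608 m.
B₁ = 2.87×10⁻⁴ T, B₂ = 3.45×10⁻⁵ T.
Between antiparallel currents both contributions point the same way, so they add. B = B₁ + B₂ = 2.87×10⁻⁴ + 3.45×10⁻⁵ = 3.21×10⁻⁴ T.

B ≈ 321 μT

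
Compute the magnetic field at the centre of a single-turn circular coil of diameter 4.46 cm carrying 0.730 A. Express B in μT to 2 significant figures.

At the centre of a circular loop the Biot–Savart law gives B = μ₀I/(2R) (so R = 0.0223 m).
B = (4π×10⁻⁷ × 0.730) / (2 × 0.0223) = 2.06×10⁻⁵ T.

B ≈ 21 μT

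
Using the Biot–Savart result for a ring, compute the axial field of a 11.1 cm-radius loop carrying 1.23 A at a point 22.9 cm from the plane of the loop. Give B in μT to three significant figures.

B ≈ 0.578 μT

On the axis of a circular loop, B = μ₀IR² / [2(R²+z²)^(3/2)].
R² + z² = (0.111)² + (0.229)² = 0.06476 m², and (R²+z²)^(3/2) = 1.65×10⁻² m³.
B = (4π×10⁻⁷ × 1.23 × 0.01232) / (2 × 1.65×10⁻²) = 5.78×10⁻⁷ T.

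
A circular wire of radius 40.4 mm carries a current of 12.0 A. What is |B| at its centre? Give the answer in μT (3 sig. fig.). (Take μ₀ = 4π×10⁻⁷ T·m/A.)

B ≈ 187 μT

At the centre of a circular loop the Biot–Savart law gives B = μ₀I/(2R).
B = (4π×10⁻⁷ × 12.0) / (2 × 0.0404) = 1.87×10⁻⁴ T.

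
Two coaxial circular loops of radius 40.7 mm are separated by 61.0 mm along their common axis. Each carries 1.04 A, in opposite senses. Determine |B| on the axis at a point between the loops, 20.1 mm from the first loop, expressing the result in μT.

Each loop contributes B = μ₀IR²/[2(R²+z²)^(3/2)] on the axis, with z measured from that loop.
Loop 1 (z = 0.0201 m): B₁ = 1.16×10⁻⁵ T. Loop 2 (z = 0.0409 m): B₂ = 5.63×10⁻⁶ T.
The fields oppose: B = |B₁ − B₂| = 5.94×10⁻⁶ T.

B ≈ 5.94 μT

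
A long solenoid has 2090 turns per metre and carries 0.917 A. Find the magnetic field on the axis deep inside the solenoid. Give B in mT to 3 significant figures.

Inside a long solenoid, B = μ₀nI with n = 2090 turns/m.
B = 4π×10⁻⁷ × 2090 × 0.917 = 2.41×10⁻³ T.

B ≈ 2.41 mT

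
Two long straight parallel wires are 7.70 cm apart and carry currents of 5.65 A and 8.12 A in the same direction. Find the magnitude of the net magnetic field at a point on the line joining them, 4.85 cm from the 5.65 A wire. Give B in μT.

B ≈ 33.7 μT

Each long wire gives B = μ₀I/(2πd). Distances are d₁ = 0.0485 m and d₂ = 0.0285 m.
B₁ = 2.33×10⁻⁵ T, B₂ = 5.70×10⁻⁵ T.
Between parallel currents the two contributions point in opposite directions, so they subtract. B = |B₁ − B₂| = |2.33×10⁻⁵ − 5.70×10⁻⁵| = 3.37×10⁻⁵ T.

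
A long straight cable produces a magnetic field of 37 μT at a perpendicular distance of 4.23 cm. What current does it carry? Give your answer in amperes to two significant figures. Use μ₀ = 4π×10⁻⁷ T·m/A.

I ≈ 7.8 A

For a long straight wire B = μ₀I/(2πd), so I = 2πdB/μ₀.
I = 2π × 0.0423 × 3.70×10⁻⁵ / (4π×10⁻⁷) = 7.83 A.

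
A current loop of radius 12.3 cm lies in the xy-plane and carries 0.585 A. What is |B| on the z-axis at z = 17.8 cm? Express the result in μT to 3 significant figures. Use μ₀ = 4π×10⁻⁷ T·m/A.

B ≈ 0.549 μT

On the axis of a circular loop, B = μ₀IR² / [2(R²+z²)^(3/2)].
R² + z² = (0.123)² + (0.178)² = 0.04681 m², and (R²+z²)^(3/2) = 1.01×10⁻² m³.
B = (4π×10⁻⁷ × 0.585 × 0.01513) / (2 × 1.01×10⁻²) = 5.49×10⁻⁷ T.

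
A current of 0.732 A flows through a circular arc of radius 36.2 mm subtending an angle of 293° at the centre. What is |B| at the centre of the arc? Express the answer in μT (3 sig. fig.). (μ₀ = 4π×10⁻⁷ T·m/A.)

The Biot–Savart field of a circular arc at its centre is B = μ₀Iφ/(4πR), with φ = 5.114 rad.
B = (4π×10⁻⁷ × 0.732 × 5.114) / (4π × 0.0362) = 1.03×10⁻⁵ T.

B ≈ 10.3 μT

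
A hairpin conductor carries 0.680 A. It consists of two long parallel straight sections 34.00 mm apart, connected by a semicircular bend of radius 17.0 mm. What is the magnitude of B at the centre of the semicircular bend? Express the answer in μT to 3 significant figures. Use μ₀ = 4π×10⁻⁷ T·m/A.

The semicircular arc contributes B_arc = μ₀I·π/(4πR) = μ₀I/(4R) = 1.26×10⁻⁵ T.
Each semi-infinite lead is at perpendicular distance R = 0.017 m from the centre, with the perpendicular foot at its near end, so it contributes μ₀I/(4πR); both point the same way, together 8.00×10⁻⁶ T.
Arc and leads all point the same direction: B = 1.26×10⁻⁵ + 8.00×10⁻⁶ = 2.06×10⁻⁵ T.

B ≈ 20.6 μT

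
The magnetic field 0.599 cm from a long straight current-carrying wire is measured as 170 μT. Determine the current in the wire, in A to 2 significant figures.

I ≈ 5.1 A

For a long straight wire B = μ₀I/(2πd), so I = 2πdB/μ₀.
I = 2π × 0.00599 × 1.70×10⁻⁴ / (4π×10⁻⁷) = 5.09 A.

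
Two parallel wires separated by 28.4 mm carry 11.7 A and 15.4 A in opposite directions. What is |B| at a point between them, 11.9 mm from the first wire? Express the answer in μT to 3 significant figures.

B ≈ 383 μT

Each long wire gives B = μ₀I/(2πd). Distances are d₁ = 0.0119 m and d₂ = 0.0165 m.
B₁ = 1.97×10⁻⁴ T, B₂ = 1.87×10⁻⁴ T.
Between antiparallel currents both contributions point the same way, so they add. B = B₁ + B₂ = 1.97×10⁻⁴ + 1.87×10⁻⁴ = 3.83×10⁻⁴ T.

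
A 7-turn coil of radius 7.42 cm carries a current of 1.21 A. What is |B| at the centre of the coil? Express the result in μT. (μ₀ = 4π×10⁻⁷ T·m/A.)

B ≈ 71.7 μT

For an N-turn flat coil, B = Nμ₀I/(2R) with R = 0.0742 m.
B = 7 × 1.02×10⁻⁵ T = 7.17×10⁻⁵ T.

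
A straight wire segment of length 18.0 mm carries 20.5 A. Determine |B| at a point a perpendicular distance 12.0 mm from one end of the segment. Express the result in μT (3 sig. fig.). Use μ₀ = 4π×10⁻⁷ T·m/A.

For a finite straight segment, B = (μ₀I/4πd)(sinθ₁ + sinθ₂), where θ₁, θ₂ are the angles from the perpendicular to each end.
The perpendicular foot is at one end, so the two end-offsets along the wire are 0 and L = 0.018 m.
sinθ₁ = 0/√(0²+0.012²) = 0.0000; sinθ₂ = 0.018/√(0.018²+0.012²) = 0.8321.
B = (4π×10⁻⁷ × 20.5) / (4π × 0.012) × (0.0000 + 0.8321) = 1.42×10⁻⁴ T.

B ≈ 142 μT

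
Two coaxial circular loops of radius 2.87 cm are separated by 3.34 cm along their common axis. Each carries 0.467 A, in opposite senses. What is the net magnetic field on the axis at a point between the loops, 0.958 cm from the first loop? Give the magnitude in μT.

Each loop contributes B = μ₀IR²/[2(R²+z²)^(3/2)] on the axis, with z measured from that loop.
Loop 1 (z = 0.00958 m): B₁ = 8.73×10⁻⁶ T. Loop 2 (z = 0.02382 m): B₂ = 4.66×10⁻⁶ T.
The fields oppose: B = |B₁ − B₂| = 4.07×10⁻⁶ T.

B ≈ 4.07 μT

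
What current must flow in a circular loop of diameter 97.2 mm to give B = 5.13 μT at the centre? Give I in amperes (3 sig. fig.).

I ≈ 0.397 A

At the centre of a circular loop B = μ₀I/(2R), so I = 2RB/μ₀.
With R = 0.0486 m, I = 2 × 0.0486 × 5.13×10⁻⁶ / (4π×10⁻⁷) = 0.397 A.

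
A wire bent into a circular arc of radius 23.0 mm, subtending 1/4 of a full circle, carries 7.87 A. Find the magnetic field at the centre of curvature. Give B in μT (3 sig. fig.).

B ≈ 53.7 μT

The Biot–Savart field of a circular arc at its centre is B = μ₀Iφ/(4πR), with φ = 1.571 rad.
B = (4π×10⁻⁷ × 7.87 × 1.571) / (4π × 0.023) = 5.37×10⁻⁵ T.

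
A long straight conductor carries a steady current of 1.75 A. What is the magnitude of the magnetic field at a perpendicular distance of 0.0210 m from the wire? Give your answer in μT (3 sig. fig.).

B ≈ 16.7 μT

For an infinitely long straight wire, B = μ₀I/(2πd).
B = (4π×10⁻⁷ × 1.75) / (2π × 0.021) = 1.67×10⁻⁵ T.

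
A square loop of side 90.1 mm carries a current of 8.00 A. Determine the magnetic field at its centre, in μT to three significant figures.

Each side is a finite straight segment at perpendicular distance d = a/(2 tan(π/4)) = 0.04505 m from the centre, with end-angles ±π/4.
One side contributes B₁ = (μ₀I/4πd)·2 sin(π/4) = 2.51×10⁻⁵ T.
All 4 sides add in the same direction: B = 4 × 2.51×10⁻⁵ = 1.00×10⁻⁴ T.

B ≈ 100 μT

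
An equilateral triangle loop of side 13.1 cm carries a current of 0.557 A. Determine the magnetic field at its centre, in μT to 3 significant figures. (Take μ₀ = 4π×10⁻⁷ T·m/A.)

B ≈ 7.65 μT

Each side is a finite straight segment at perpendicular distance d = a/(2 tan(π/3)) = 0.03782 m from the centre, with end-angles ±π/3.
One side contributes B₁ = (μ₀I/4πd)·2 sin(π/3) = 2.55×10⁻⁶ T.
All 3 sides add in the same direction: B = 3 × 2.55×10⁻⁶ = 7.65×10⁻⁶ T.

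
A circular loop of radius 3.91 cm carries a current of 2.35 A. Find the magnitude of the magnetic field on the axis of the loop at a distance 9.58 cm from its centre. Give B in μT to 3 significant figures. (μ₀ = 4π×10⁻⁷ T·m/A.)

B ≈ 2.04 μT

On the axis of a circular loop, B = μ₀IR² / [2(R²+z²)^(3/2)].
R² + z² = (0.0391)² + (0.0958)² = 0.01071 m², and (R²+z²)^(3/2) = 1.11×10⁻³ m³.
B = (4π×10⁻⁷ × 2.35 × 0.001529) / (2 × 1.11×10⁻³) = 2.04×10⁻⁶ T.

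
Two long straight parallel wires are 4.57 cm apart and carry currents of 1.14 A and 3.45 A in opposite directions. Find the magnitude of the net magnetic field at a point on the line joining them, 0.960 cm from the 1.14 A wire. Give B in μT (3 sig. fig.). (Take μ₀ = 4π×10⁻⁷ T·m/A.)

Each long wire gives B = μ₀I/(2πd). Distances are d₁ = 0.0096 m and d₂ = 0.0361 m.
B₁ = 2.38×10⁻⁵ T, B₂ = 1.91×10⁻⁵ T.
Between antiparallel currents both contributions point the same way, so they add. B = B₁ + B₂ = 2.38×10⁻⁵ + 1.91×10⁻⁵ = 4.29×10⁻⁵ T.

B ≈ 42.9 μT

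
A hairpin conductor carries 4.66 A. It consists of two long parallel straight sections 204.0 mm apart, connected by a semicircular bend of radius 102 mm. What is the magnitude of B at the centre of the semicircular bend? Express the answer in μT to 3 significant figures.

The semicircular arc contributes B_arc = μ₀I·π/(4πR) = μ₀I/(4R) = 1.44×10⁻⁵ T.
Each semi-infinite lead is at perpendicular distance R = 0.102 m from the centre, with the perpendicular foot at its near end, so it contributes μ₀I/(4πR); both point the same way, together 9.14×10⁻⁶ T.
Arc and leads all point the same direction: B = 1.44×10⁻⁵ + 9.14×10⁻⁶ = 2.35×10⁻⁵ T.

B ≈ 23.5 μT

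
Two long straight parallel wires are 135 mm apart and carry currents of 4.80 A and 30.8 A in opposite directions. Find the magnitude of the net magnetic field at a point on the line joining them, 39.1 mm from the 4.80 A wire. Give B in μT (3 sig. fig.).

B ≈ 88.8 μT

Each long wire gives B = μ₀I/(2πd). Distances are d₁ = 0.0391 m and d₂ = 0.0959 m.
B₁ = 2.46×10⁻⁵ T, B₂ = 6.42×10⁻⁵ T.
Between antiparallel currents both contributions point the same way, so they add. B = B₁ + B₂ = 2.46×10⁻⁵ + 6.42×10⁻⁵ = 8.88×10⁻⁵ T.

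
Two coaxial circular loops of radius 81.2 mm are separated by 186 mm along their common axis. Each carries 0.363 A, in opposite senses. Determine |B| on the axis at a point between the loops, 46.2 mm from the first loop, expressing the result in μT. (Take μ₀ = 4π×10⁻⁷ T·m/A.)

Each loop contributes B = μ₀IR²/[2(R²+z²)^(3/2)] on the axis, with z measured from that loop.
Loop 1 (z = 0.0462 m): B₁ = 1.84×10⁻⁶ T. Loop 2 (z = 0.1398 m): B₂ = 3.56×10⁻⁷ T.
The fields oppose: B = |B₁ − B₂| = 1.49×10⁻⁶ T.

B ≈ 1.49 μT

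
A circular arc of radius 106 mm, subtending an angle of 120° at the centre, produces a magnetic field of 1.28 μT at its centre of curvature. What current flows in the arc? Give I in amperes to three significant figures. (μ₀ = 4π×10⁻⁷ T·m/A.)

For a circular arc, B = μ₀Iφ/(4πR) with φ in radians; here φ = 2.094 rad.
So I = 4πRB/(μ₀φ) = 4π × 0.106 × 1.28×10⁻⁶ / (4π×10⁻⁷ × 2.094) = 0.648 A.

I ≈ 0.648 A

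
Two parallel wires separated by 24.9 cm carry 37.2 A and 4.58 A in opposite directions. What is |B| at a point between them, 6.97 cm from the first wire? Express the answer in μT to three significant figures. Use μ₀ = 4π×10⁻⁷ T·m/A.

Each long wire gives B = μ₀I/(2πd). Distances are d₁ = 0.0697 m and d₂ = 0.1793 m.
B₁ = 1.07×10⁻⁴ T, B₂ = 5.11×10⁻⁶ T.
Between antiparallel currents both contributions point the same way, so they add. B = B₁ + B₂ = 1.07×10⁻⁴ + 5.11×10⁻⁶ = 1.12×10⁻⁴ T.

B ≈ 112 μT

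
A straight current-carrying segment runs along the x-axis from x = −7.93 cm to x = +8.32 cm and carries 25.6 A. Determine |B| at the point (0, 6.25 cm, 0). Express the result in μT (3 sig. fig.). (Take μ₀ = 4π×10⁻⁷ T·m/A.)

B ≈ 64.9 μT

For a finite straight segment, B = (μ₀I/4πd)(sinθ₁ + sinθ₂), where θ₁, θ₂ are the angles from the perpendicular to each end.
The perpendicular distance is d = 0.0625 m; the end-offsets along the wire are a = 0.0793 m and b = 0.0832 m.
sinθ₁ = 0.0793/√(0.0793²+0.0625²) = 0.7854; sinθ₂ = 0.0832/√(0.0832²+0.0625²) = 0.7995.
B = (4π×10⁻⁷ × 25.6) / (4π × 0.0625) × (0.7854 + 0.7995) = 6.49×10⁻⁵ T.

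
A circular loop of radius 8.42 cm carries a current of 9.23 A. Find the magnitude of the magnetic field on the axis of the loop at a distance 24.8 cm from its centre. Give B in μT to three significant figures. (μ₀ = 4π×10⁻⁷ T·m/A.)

B ≈ 2.29 μT

On the axis of a circular loop, B = μ₀IR² / [2(R²+z²)^(3/2)].
R² + z² = (0.0842)² + (0.248)² = 0.06859 m², and (R²+z²)^(3/2) = 1.80×10⁻² m³.
B = (4π×10⁻⁷ × 9.23 × 0.00709) / (2 × 1.80×10⁻²) = 2.29×10⁻⁶ T.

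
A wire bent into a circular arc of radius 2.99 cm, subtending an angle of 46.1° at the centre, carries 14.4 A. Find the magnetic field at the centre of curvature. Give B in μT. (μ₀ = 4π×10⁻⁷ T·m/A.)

The Biot–Savart field of a circular arc at its centre is B = μ₀Iφ/(4πR), with φ = 0.8046 rad.
B = (4π×10⁻⁷ × 14.4 × 0.8046) / (4π × 0.0299) = 3.87×10⁻⁵ T.

B ≈ 38.7 μT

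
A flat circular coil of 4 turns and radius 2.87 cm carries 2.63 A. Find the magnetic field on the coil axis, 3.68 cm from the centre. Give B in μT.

B ≈ 53.6 μT

For an N-turn flat coil, B = Nμ₀IR²/[2(R²+z²)^(3/2)] with R = 0.0287 m, z = 0.0368 m.
B = 4 × 1.34×10⁻⁵ T = 5.36×10⁻⁵ T.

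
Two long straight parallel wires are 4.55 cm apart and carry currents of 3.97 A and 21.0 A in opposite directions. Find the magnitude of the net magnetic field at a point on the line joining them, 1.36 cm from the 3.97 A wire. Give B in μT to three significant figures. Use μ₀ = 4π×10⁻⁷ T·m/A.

B ≈ 190 μT

Each long wire gives B = μ₀I/(2πd). Distances are d₁ = 0.0136 m and d₂ = 0.0319 m.
B₁ = 5.84×10⁻⁵ T, B₂ = 1.32×10⁻⁴ T.
Between antiparallel currents both contributions point the same way, so they add. B = B₁ + B₂ = 5.84×10⁻⁵ + 1.32×10⁻⁴ = 1.90×10⁻⁴ T.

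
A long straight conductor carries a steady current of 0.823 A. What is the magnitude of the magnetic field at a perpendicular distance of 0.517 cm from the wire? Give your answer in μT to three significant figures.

For an infinitely long straight wire, B = μ₀I/(2πd).
B = (4π×10⁻⁷ × 0.823) / (2π × 0.00517) = 3.18×10⁻⁵ T.

B ≈ 31.8 μT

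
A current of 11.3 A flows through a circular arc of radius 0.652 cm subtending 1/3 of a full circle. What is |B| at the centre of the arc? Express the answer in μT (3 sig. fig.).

B ≈ 363 μT

The Biot–Savart field of a circular arc at its centre is B = μ₀Iφ/(4πR), with φ = 2.094 rad.
B = (4π×10⁻⁷ × 11.3 × 2.094) / (4π × 0.00652) = 3.63×10⁻⁴ T.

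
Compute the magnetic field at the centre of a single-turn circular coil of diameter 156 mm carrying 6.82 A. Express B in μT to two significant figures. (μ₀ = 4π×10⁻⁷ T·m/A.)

At the centre of a circular loop the Biot–Savart law gives B = μ₀I/(2R) (so R = 0.078 m).
B = (4π×10⁻⁷ × 6.82) / (2 × 0.078) = 5.49×10⁻⁵ T.

B ≈ 55 μT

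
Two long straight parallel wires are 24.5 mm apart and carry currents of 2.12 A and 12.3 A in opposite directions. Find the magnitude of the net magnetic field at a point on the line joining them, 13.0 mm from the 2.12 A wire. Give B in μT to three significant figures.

Each long wire gives B = μ₀I/(2πd). Distances are d₁ = 0.013 m and d₂ = 0.0115 m.
B₁ = 3.26×10⁻⁵ T, B₂ = 2.14×10⁻⁴ T.
Between antiparallel currents both contributions point the same way, so they add. B = B₁ + B₂ = 3.26×10⁻⁵ + 2.14×10⁻⁴ = 2.47×10⁻⁴ T.

B ≈ 247 μT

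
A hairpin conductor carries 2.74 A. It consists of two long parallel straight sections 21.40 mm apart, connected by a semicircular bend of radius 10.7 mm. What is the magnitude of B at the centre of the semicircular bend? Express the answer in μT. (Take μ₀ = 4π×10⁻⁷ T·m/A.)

B ≈ 132 μT

The semicircular arc contributes B_arc = μ₀I·π/(4πR) = μ₀I/(4R) = 8.04×10⁻⁵ T.
Each semi-infinite lead is at perpendicular distance R = 0.0107 m from the centre, with the perpendicular foot at its near end, so it contributes μ₀I/(4πR); both point the same way, together 5.12×10⁻⁵ T.
Arc and leads all point the same direction: B = 8.04×10⁻⁵ + 5.12×10⁻⁵ = 1.32×10⁻⁴ T.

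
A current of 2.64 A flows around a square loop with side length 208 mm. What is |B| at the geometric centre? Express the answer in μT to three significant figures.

B ≈ 14.4 μT

Each side is a finite straight segment at perpendicular distance d = a/(2 tan(π/4)) = 0.104 m from the centre, with end-angles ±π/4.
One side contributes B₁ = (μ₀I/4πd)·2 sin(π/4) = 3.59×10⁻⁶ T.
All 4 sides add in the same direction: B = 4 × 3.59×10⁻⁶ = 1.44×10⁻⁵ T.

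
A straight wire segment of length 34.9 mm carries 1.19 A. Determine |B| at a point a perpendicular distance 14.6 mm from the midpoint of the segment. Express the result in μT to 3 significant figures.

For a finite straight segment, B = (μ₀I/4πd)(sinθ₁ + sinθ₂), where θ₁, θ₂ are the angles from the perpendicular to each end.
The perpendicular from the point meets the wire at its midpoint, so each end is L/2 = 0.01745 m away along the wire.
sinθ₁ = 0.01745/√(0.01745²+0.0146²) = 0.7670; sinθ₂ = 0.01745/√(0.01745²+0.0146²) = 0.7670.
B = (4π×10⁻⁷ × 1.19) / (4π × 0.0146) × (0.7670 + 0.7670) = 1.25×10⁻⁵ T.

B ≈ 12.5 μT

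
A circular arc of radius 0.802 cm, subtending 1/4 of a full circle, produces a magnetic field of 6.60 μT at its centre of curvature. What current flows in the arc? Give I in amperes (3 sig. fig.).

For a circular arc, B = μ₀Iφ/(4πR) with φ in radians; here φ = 1.571 rad.
So I = 4πRB/(μ₀φ) = 4π × 0.00802 × 6.60×10⁻⁶ / (4π×10⁻⁷ × 1.571) = 0.337 A.

I ≈ 0.337 A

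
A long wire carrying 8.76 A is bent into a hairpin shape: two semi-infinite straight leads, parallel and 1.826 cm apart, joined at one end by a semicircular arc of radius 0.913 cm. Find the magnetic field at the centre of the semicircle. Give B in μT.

B ≈ 493 μT

The semicircular arc contributes B_arc = μ₀I·π/(4πR) = μ₀I/(4R) = 3.01×10⁻⁴ T.
Each semi-infinite lead is at perpendicular distance R = 0.00913 m from the centre, with the perpendicular foot at its near end, so it contributes μ₀I/(4πR); both point the same way, together 1.92×10⁻⁴ T.
Arc and leads all point the same direction: B = 3.01×10⁻⁴ + 1.92×10⁻⁴ = 4.93×10⁻⁴ T.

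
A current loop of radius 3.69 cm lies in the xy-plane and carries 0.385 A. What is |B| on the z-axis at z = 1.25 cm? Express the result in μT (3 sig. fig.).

On the axis of a circular loop, B = μ₀IR² / [2(R²+z²)^(3/2)].
R² + z² = (0.0369)² + (0.0125)² = 0.001518 m², and (R²+z²)^(3/2) = 5.91×10⁻⁵ m³.
B = (4π×10⁻⁷ × 0.385 × 0.001362) / (2 × 5.91×10⁻⁵) = 5.57×10⁻⁶ T.

B ≈ 5.57 μT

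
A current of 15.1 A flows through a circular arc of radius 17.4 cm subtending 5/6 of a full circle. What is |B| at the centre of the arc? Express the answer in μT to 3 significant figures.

B ≈ 45.4 μT

The Biot–Savart field of a circular arc at its centre is B = μ₀Iφ/(4πR), with φ = 5.236 rad.
B = (4π×10⁻⁷ × 15.1 × 5.236) / (4π × 0.174) = 4.54×10⁻⁵ T.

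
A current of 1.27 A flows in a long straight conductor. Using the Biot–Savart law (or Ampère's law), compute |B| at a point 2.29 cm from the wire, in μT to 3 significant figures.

B ≈ 11.1 μT

For an infinitely long straight wire, B = μ₀I/(2πd).
B = (4π×10⁻⁷ × 1.27) / (2π × 0.0229) = 1.11×10⁻⁵ T.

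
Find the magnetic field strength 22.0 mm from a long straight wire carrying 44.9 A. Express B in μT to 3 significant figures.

B ≈ 408 μT

For an infinitely long straight wire, B = μ₀I/(2πd).
B = (4π×10⁻⁷ × 44.9) / (2π × 0.022) = 4.08×10⁻⁴ T.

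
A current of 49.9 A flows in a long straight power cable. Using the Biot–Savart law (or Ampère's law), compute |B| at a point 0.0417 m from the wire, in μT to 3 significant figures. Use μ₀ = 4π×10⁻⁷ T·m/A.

For an infinitely long straight wire, B = μ₀I/(2πd).
B = (4π×10⁻⁷ × 49.9) / (2π × 0.0417) = 2.39×10⁻⁴ T.

B ≈ 239 μT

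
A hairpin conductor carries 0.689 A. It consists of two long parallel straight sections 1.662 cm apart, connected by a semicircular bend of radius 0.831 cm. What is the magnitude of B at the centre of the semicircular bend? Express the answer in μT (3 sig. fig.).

The semicircular arc contributes B_arc = μ₀I·π/(4πR) = μ₀I/(4R) = 2.60×10⁻⁵ T.
Each semi-infinite lead is at perpendicular distance R = 0.00831 m from the centre, with the perpendicular foot at its near end, so it contributes μ₀I/(4πR); both point the same way, together 1.66×10⁻⁵ T.
Arc and leads all point the same direction: B = 2.60×10⁻⁵ + 1.66×10⁻⁵ = 4.26×10⁻⁵ T.

B ≈ 42.6 μT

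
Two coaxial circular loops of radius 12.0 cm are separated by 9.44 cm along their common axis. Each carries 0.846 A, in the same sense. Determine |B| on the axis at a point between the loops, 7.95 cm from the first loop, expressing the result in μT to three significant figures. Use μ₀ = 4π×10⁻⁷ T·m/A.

B ≈ 6.90 μT

Each loop contributes B = μ₀IR²/[2(R²+z²)^(3/2)] on the axis, with z measured from that loop.
Loop 1 (z = 0.0795 m): B₁ = 2.57×10⁻⁶ T. Loop 2 (z = 0.0149 m): B₂ = 4.33×10⁻⁶ T.
The fields add: B = B₁ + B₂ = 6.90×10⁻⁶ T.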